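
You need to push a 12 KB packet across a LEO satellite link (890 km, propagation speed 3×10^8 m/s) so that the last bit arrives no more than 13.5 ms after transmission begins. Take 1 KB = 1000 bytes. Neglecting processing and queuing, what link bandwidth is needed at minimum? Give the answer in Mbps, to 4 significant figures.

L = 96000 bits.
Propagation delay = 890000 / 300000000 = 2.96667 ms.
Transmission budget = 13.5 − 2.96667 = 10.5333 ms.
R ≥ L / t_tx = 96000 bits / 0.0105333 s = 9.114 Mbps.

9.114 Mbps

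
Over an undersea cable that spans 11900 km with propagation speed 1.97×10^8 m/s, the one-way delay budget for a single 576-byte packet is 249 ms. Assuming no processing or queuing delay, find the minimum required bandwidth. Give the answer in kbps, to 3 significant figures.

24.4 kbps

L = 4608 bits.
Propagation delay = 11900000 / 197000000 = 60.4061 ms.
Transmission budget = 249 − 60.4061 = 188.594 ms.
R ≥ L / t_tx = 4608 bits / 0.188594 s = 24.4 kbps.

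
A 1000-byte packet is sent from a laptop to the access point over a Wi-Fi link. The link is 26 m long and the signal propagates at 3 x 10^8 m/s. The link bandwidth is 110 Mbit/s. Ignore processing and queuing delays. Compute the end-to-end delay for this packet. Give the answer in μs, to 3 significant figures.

72.8 μs

L = 1000 × 8 = 8000 bits.
Transmission delay = L/R = 8000 / 110000000 = 72.7273 μs.
Propagation delay = d/s = 26 m / 300000000 m/s = 0.0866667 μs.
Total = 72.8 μs.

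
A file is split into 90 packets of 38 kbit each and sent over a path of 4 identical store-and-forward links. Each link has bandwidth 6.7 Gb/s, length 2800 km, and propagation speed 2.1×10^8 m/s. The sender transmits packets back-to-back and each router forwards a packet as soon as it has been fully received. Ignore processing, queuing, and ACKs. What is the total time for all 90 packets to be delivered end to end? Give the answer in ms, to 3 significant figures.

53.9 ms

Per-hop transmission t_tx = L/R = 38000/6700000000 = 0.00567164 ms.
Per-hop propagation t_prop = 2800000/210000000 = 13.3333 ms.
Pipeline fill: first packet needs 4·t_tx to clear all hops; remaining 89 packets each add one t_tx.
Total = (4+90-1)·t_tx + 4·t_prop = 93·0.00567164 + 4·13.3333 = 53.9 ms.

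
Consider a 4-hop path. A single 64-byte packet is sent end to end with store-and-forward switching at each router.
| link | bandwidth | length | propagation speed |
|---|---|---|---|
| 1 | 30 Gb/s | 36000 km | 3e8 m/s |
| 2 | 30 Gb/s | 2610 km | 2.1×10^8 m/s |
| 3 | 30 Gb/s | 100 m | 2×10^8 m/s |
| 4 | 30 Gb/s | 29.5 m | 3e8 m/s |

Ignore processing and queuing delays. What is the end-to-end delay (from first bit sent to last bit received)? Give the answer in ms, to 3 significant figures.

132 ms

L = 64 × 8 = 512 bits.
Transmission delay per hop = L/R = 512/30000000000 = 1.70667e-05 ms; 4 hops → 6.82667e-05 ms.
Propagation delays (d/s per hop): 120, 12.4286, 0.0005, 9.83333e-05 ms; sum = 132.429 ms.
End-to-end = 132 ms.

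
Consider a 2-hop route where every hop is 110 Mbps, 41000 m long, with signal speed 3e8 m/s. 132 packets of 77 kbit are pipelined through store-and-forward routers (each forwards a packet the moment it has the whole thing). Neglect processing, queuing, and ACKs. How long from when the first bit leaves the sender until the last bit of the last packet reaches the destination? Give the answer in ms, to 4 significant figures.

Per-hop transmission t_tx = L/R = 77000/110000000 = 0.7 ms.
Per-hop propagation t_prop = 41000/300000000 = 0.136667 ms.
Pipeline fill: first packet needs 2·t_tx to clear all hops; remaining 131 packets each add one t_tx.
Total = (2+132-1)·t_tx + 2·t_prop = 133·0.7 + 2·0.136667 = 93.37 ms.

93.37 ms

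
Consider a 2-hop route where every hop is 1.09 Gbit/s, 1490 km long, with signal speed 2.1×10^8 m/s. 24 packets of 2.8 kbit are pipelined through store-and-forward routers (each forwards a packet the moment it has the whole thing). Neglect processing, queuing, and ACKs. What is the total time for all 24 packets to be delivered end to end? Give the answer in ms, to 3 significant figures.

Per-hop transmission t_tx = L/R = 2800/1090000000 = 0.00256881 ms.
Per-hop propagation t_prop = 1490000/210000000 = 7.09524 ms.
Pipeline fill: first packet needs 2·t_tx to clear all hops; remaining 23 packets each add one t_tx.
Total = (2+24-1)·t_tx + 2·t_prop = 25·0.00256881 + 2·7.09524 = 14.3 ms.

14.3 ms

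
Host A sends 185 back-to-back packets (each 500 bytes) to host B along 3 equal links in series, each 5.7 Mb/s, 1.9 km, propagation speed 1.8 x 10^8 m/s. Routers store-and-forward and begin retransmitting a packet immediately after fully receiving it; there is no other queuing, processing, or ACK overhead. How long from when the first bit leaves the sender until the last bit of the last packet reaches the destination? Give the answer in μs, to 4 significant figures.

Per-hop transmission t_tx = L/R = 4000/5700000 = 701.754 μs.
Per-hop propagation t_prop = 1900/180000000 = 10.5556 μs.
Pipeline fill: first packet needs 3·t_tx to clear all hops; remaining 184 packets each add one t_tx.
Total = (3+185-1)·t_tx + 3·t_prop = 187·701.754 + 3·10.5556 = 131300 μs.

131300 μs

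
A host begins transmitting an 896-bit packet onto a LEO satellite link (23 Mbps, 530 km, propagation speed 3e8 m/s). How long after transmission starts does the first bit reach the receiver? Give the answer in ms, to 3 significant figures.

First bit experiences only propagation delay: d/s = 530000/300000000 = 1.77 ms.

1.77 ms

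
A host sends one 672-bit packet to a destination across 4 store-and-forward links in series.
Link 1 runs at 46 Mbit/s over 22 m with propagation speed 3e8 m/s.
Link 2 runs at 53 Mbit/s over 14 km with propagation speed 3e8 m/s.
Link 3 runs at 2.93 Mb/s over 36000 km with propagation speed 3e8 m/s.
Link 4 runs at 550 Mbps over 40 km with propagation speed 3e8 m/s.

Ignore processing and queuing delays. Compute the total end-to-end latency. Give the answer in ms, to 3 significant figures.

120 ms

Transmission delays (L/R per hop): 0.0146087, 0.0126792, 0.229352, 0.00122182 ms; sum = 0.257861 ms.
Propagation delays (d/s per hop): 7.33333e-05, 0.0466667, 120, 0.133333 ms; sum = 120.18 ms.
End-to-end = 120 ms.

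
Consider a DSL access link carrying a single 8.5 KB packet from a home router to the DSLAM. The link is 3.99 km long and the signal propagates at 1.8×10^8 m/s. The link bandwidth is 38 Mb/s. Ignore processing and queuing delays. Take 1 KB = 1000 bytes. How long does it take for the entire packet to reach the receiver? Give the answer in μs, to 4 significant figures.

1812 μs

L = 68000 bits.
Transmission delay = L/R = 68000 / 38000000 = 1789.47 μs.
Propagation delay = d/s = 3990 m / 180000000 m/s = 22.1667 μs.
Total = 1812 μs.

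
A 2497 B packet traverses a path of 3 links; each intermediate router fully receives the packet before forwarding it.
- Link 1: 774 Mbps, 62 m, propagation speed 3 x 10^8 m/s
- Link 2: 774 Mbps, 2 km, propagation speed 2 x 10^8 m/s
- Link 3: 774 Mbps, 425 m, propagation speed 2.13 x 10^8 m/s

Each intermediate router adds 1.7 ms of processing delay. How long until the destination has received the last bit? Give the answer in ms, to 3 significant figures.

L = 2497 × 8 = 19976 bits.
Transmission delay per hop = L/R = 19976/774000000 = 0.0258088 ms; 3 hops → 0.0774264 ms.
Propagation delays (d/s per hop): 0.000206667, 0.01, 0.00199531 ms; sum = 0.012202 ms.
Processing at 2 router(s): 2 × 1.7 ms = 3.4 ms.
End-to-end = 3.49 ms.

3.49 ms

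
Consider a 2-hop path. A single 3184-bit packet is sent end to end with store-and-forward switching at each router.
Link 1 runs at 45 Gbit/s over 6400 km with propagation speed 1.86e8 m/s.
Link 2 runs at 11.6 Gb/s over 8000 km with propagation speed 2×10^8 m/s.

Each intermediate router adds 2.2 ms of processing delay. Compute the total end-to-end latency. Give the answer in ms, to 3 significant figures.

76.6 ms

Transmission delays (L/R per hop): 7.07556e-05, 0.000274483 ms; sum = 0.000345238 ms.
Propagation delays (d/s per hop): 34.4086, 40 ms; sum = 74.4086 ms.
Processing at 1 router(s): 1 × 2.2 ms = 2.2 ms.
End-to-end = 76.6 ms.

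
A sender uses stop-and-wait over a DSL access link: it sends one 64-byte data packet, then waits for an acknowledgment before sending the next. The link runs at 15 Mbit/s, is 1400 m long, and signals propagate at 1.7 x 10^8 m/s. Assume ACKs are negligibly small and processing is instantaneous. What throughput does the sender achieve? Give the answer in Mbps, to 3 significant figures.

t_tx = L/R = 512/15000000 = 3.41333e-05 s.
t_prop = 1400/170000000 = 8.23529e-06 s; RTT = 1.64706e-05 s.
Cycle = t_tx + RTT = 5.06039e-05 s.
Throughput = L / cycle = 512 / 5.06039e-05 = 10.1 Mbps.

10.1 Mbps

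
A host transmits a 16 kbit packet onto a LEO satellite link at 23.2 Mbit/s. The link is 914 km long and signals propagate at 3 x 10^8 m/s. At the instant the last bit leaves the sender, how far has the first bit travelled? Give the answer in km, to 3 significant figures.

207 km

t_tx = L/R = 16000/23200000 = 0.000689655 s.
Distance = s × t_tx = 300000000 × 0.000689655 = 207 km.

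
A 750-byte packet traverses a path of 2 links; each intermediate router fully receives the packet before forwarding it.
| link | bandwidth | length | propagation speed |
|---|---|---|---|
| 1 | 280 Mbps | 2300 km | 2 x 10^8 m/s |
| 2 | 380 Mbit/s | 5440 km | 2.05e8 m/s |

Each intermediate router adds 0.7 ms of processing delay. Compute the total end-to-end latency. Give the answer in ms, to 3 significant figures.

38.8 ms

L = 750 × 8 = 6000 bits.
Transmission delays (L/R per hop): 0.0214286, 0.0157895 ms; sum = 0.037218 ms.
Propagation delays (d/s per hop): 11.5, 26.5366 ms; sum = 38.0366 ms.
Processing at 1 router(s): 1 × 0.7 ms = 0.7 ms.
End-to-end = 38.8 ms.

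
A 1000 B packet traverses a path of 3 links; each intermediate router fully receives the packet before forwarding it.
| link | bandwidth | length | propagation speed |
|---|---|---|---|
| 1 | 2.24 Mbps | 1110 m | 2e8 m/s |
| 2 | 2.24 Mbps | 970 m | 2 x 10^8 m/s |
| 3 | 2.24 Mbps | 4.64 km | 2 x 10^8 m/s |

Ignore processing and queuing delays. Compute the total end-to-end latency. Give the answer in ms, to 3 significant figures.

L = 1000 × 8 = 8000 bits.
Transmission delay per hop = L/R = 8000/2240000 = 3.57143 ms; 3 hops → 10.7143 ms.
Propagation delays (d/s per hop): 0.00555, 0.00485, 0.0232 ms; sum = 0.0336 ms.
End-to-end = 10.7 ms.

10.7 ms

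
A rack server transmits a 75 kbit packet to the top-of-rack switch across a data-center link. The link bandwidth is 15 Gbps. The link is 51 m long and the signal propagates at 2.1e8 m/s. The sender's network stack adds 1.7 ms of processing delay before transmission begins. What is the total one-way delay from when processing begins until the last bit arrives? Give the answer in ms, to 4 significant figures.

1.705 ms

L = 75000 bits.
Transmission delay = L/R = 75000 / 15000000000 = 0.005 ms.
Propagation delay = d/s = 51 m / 210000000 m/s = 0.000242857 ms.
Plus processing delay 1.7 ms = 1.7 ms.
Total = 1.705 ms.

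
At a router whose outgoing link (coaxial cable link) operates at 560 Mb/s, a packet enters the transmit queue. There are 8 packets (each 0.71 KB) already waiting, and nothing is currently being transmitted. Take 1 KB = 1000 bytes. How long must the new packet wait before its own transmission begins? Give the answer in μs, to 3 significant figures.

Each queued packet: L/R = 5680/560000000 = 10.1429 μs.
8 queued → 81.1429 μs.
Queuing delay = 81.1 μs.

81.1 μs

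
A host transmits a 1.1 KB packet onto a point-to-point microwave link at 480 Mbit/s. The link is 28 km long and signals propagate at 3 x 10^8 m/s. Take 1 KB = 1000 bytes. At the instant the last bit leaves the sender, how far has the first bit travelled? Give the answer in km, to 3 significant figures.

5.50 km

t_tx = L/R = 8800/480000000 = 1.83333e-05 s.
Distance = s × t_tx = 300000000 × 1.83333e-05 = 5.50 km.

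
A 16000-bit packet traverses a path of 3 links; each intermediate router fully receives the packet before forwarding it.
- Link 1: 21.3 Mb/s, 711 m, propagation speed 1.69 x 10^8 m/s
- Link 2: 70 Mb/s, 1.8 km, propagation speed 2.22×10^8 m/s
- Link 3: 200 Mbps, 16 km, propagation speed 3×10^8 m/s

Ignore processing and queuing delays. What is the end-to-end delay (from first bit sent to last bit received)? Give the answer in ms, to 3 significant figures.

1.13 ms

Transmission delays (L/R per hop): 0.751174, 0.228571, 0.08 ms; sum = 1.05975 ms.
Propagation delays (d/s per hop): 0.0042071, 0.00810811, 0.0533333 ms; sum = 0.0656485 ms.
End-to-end = 1.13 ms.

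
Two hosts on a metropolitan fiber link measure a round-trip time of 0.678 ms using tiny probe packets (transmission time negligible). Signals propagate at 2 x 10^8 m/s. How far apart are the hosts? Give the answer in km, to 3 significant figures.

67.8 km

One-way propagation = RTT/2 = 0.339 ms.
d = s × t = 200000000 × 0.000339 = 67.8 km.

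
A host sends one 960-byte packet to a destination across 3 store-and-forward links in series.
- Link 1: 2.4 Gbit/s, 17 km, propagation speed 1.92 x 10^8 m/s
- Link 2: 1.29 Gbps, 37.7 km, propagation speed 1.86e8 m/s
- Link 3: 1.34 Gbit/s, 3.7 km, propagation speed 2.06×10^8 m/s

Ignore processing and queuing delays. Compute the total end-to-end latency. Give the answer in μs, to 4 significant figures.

L = 960 × 8 = 7680 bits.
Transmission delays (L/R per hop): 3.2, 5.95349, 5.73134 μs; sum = 14.8848 μs.
Propagation delays (d/s per hop): 88.5417, 202.688, 17.9612 μs; sum = 309.191 μs.
End-to-end = 324.1 μs.

324.1 μs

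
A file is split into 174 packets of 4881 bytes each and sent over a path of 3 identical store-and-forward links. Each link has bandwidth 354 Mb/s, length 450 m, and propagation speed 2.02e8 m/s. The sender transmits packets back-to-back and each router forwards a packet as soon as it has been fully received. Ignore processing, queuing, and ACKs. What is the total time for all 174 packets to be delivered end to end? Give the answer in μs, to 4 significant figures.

19420 μs

Per-hop transmission t_tx = L/R = 39048/354000000 = 110.305 μs.
Per-hop propagation t_prop = 450/202000000 = 2.22772 μs.
Pipeline fill: first packet needs 3·t_tx to clear all hops; remaining 173 packets each add one t_tx.
Total = (3+174-1)·t_tx + 3·t_prop = 176·110.305 + 3·2.22772 = 19420 μs.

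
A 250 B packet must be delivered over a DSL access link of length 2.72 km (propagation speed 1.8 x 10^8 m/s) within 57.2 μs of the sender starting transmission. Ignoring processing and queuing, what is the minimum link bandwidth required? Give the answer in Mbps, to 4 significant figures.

47.52 Mbps

L = 2000 bits.
Propagation delay = 2720 / 180000000 = 15.1111 μs.
Transmission budget = 57.2 − 15.1111 = 42.0889 μs.
R ≥ L / t_tx = 2000 bits / 4.20889e-05 s = 47.52 Mbps.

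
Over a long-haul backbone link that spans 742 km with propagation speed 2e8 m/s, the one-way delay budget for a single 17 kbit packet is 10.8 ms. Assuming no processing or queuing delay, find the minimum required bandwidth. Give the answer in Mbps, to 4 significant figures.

Propagation delay = 742000 / 200000000 = 3.71 ms.
Transmission budget = 10.8 − 3.71 = 7.09 ms.
R ≥ L / t_tx = 17000 bits / 0.00709 s = 2.398 Mbps.

2.398 Mbps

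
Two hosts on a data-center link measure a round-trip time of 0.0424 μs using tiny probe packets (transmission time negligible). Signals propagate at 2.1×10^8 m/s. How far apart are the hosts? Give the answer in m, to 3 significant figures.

One-way propagation = RTT/2 = 0.0212 μs.
d = s × t = 210000000 × 2.12e-08 = 4.45 m.

4.45 m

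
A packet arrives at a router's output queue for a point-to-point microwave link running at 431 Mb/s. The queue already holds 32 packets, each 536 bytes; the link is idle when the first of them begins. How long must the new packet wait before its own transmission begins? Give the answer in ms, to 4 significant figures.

0.3184 ms

Each queued packet: L/R = 4288/431000000 = 0.00994896 ms.
32 queued → 0.318367 ms.
Queuing delay = 0.3184 ms.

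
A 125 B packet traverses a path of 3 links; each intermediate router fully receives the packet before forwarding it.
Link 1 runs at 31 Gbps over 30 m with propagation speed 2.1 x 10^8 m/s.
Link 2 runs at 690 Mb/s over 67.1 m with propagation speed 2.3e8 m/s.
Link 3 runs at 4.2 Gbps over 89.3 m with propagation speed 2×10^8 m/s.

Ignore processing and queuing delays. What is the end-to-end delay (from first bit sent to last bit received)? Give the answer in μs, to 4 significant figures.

2.601 μs

L = 125 × 8 = 1000 bits.
Transmission delays (L/R per hop): 0.0322581, 1.44928, 0.238095 μs; sum = 1.71963 μs.
Propagation delays (d/s per hop): 0.142857, 0.291739, 0.4465 μs; sum = 0.881096 μs.
End-to-end = 2.601 μs.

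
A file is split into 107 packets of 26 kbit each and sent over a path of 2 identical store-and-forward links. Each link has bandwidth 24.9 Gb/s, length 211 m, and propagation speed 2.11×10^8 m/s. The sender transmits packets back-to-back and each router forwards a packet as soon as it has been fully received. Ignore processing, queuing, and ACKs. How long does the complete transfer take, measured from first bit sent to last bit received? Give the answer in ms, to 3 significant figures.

Per-hop transmission t_tx = L/R = 26000/24900000000 = 0.00104418 ms.
Per-hop propagation t_prop = 211/211000000 = 0.001 ms.
Pipeline fill: first packet needs 2·t_tx to clear all hops; remaining 106 packets each add one t_tx.
Total = (2+107-1)·t_tx + 2·t_prop = 108·0.00104418 + 2·0.001 = 0.115 ms.

0.115 ms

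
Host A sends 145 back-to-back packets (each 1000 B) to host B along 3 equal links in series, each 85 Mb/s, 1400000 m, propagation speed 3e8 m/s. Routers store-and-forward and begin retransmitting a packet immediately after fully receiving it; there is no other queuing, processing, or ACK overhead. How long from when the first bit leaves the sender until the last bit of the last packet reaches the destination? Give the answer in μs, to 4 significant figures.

27840 μs

Per-hop transmission t_tx = L/R = 8000/85000000 = 94.1176 μs.
Per-hop propagation t_prop = 1400000/300000000 = 4666.67 μs.
Pipeline fill: first packet needs 3·t_tx to clear all hops; remaining 144 packets each add one t_tx.
Total = (3+145-1)·t_tx + 3·t_prop = 147·94.1176 + 3·4666.67 = 27840 μs.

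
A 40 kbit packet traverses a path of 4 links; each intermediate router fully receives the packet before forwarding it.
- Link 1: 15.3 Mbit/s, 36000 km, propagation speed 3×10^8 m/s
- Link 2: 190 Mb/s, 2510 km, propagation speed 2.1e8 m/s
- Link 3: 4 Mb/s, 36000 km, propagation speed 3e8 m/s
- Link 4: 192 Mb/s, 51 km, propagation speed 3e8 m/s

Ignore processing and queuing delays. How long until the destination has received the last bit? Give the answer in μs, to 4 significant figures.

265200 μs

L = 40000 bits.
Transmission delays (L/R per hop): 2614.38, 210.526, 10000, 208.333 μs; sum = 13033.2 μs.
Propagation delays (d/s per hop): 120000, 11952.4, 120000, 170 μs; sum = 252122 μs.
End-to-end = 265200 μs.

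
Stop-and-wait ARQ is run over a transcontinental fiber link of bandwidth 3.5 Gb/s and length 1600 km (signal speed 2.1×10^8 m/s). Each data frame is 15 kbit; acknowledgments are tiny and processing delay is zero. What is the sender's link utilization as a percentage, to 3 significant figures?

0.0281 %

t_tx = L/R = 15000/3500000000 = 4.28571e-06 s.
t_prop = 1600000/210000000 = 0.00761905 s; RTT = 0.0152381 s.
Cycle = t_tx + RTT = 0.0152424 s.
Utilization = t_tx / cycle = 4.28571e-06/0.0152424 = 0.0281 %.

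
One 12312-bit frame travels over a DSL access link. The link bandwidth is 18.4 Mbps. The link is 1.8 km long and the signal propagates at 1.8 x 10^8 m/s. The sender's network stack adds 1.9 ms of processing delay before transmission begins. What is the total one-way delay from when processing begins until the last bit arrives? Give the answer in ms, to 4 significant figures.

2.579 ms

Transmission delay = L/R = 12312 / 18400000 = 0.66913 ms.
Propagation delay = d/s = 1800 m / 180000000 m/s = 0.01 ms.
Plus processing delay 1.9 ms = 1.9 ms.
Total = 2.579 ms.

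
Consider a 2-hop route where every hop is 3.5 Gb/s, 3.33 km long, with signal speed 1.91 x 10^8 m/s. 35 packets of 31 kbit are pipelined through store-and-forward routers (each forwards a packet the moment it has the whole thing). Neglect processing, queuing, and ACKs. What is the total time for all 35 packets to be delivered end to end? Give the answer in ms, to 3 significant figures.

0.354 ms

Per-hop transmission t_tx = L/R = 31000/3500000000 = 0.00885714 ms.
Per-hop propagation t_prop = 3330/191000000 = 0.0174346 ms.
Pipeline fill: first packet needs 2·t_tx to clear all hops; remaining 34 packets each add one t_tx.
Total = (2+35-1)·t_tx + 2·t_prop = 36·0.00885714 + 2·0.0174346 = 0.354 ms.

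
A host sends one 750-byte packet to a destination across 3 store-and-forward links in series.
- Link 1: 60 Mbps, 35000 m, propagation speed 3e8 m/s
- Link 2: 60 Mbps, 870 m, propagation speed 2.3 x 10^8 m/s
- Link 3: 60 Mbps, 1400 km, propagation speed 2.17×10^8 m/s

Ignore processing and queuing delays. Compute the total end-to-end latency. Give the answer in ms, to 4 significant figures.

6.872 ms

L = 750 × 8 = 6000 bits.
Transmission delay per hop = L/R = 6000/60000000 = 0.1 ms; 3 hops → 0.3 ms.
Propagation delays (d/s per hop): 0.116667, 0.00378261, 6.45161 ms; sum = 6.57206 ms.
End-to-end = 6.872 ms.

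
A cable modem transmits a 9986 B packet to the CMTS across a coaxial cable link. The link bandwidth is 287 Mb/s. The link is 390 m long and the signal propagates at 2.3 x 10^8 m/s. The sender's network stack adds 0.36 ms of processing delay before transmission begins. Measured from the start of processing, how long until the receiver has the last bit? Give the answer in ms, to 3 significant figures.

0.640 ms

L = 9986 × 8 = 79888 bits.
Transmission delay = L/R = 79888 / 287000000 = 0.278355 ms.
Propagation delay = d/s = 390 m / 2.3e+08 m/s = 0.00169565 ms.
Plus processing delay 0.36 ms = 0.36 ms.
Total = 0.640 ms.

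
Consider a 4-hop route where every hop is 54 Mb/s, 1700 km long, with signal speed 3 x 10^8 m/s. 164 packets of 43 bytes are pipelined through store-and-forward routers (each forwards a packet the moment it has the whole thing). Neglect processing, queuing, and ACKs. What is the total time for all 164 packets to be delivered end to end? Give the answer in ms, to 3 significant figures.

Per-hop transmission t_tx = L/R = 344/54000000 = 0.00637037 ms.
Per-hop propagation t_prop = 1700000/300000000 = 5.66667 ms.
Pipeline fill: first packet needs 4·t_tx to clear all hops; remaining 163 packets each add one t_tx.
Total = (4+164-1)·t_tx + 4·t_prop = 167·0.00637037 + 4·5.66667 = 23.7 ms.

23.7 ms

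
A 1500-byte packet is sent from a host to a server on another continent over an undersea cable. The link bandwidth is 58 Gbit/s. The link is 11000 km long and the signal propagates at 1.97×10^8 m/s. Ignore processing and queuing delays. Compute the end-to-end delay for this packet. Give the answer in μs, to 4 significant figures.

L = 1500 × 8 = 12000 bits.
Transmission delay = L/R = 12000 / 58000000000 = 0.206897 μs.
Propagation delay = d/s = 11000000 m / 197000000 m/s = 55837.6 μs.
Total = 55840 μs.

55840 μs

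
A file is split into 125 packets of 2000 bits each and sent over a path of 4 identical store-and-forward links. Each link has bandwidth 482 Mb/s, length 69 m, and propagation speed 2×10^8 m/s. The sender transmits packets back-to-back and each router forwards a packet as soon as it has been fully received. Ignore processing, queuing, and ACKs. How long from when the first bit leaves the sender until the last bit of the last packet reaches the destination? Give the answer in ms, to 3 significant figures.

Per-hop transmission t_tx = L/R = 2000/482000000 = 0.00414938 ms.
Per-hop propagation t_prop = 69/200000000 = 0.000345 ms.
Pipeline fill: first packet needs 4·t_tx to clear all hops; remaining 124 packets each add one t_tx.
Total = (4+125-1)·t_tx + 4·t_prop = 128·0.00414938 + 4·0.000345 = 0.533 ms.

0.533 ms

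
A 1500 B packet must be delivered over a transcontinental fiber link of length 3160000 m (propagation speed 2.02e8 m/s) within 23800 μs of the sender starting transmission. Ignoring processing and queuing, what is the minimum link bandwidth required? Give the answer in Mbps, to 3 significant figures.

L = 12000 bits.
Propagation delay = 3160000 / 202000000 = 15643.6 μs.
Transmission budget = 23800 − 15643.6 = 8156.44 μs.
R ≥ L / t_tx = 12000 bits / 0.00815644 s = 1.47 Mbps.

1.47 Mbps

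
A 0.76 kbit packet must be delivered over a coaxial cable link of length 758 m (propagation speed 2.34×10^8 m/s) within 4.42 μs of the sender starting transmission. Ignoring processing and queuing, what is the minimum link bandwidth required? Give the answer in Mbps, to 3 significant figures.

644 Mbps

Propagation delay = 758 / 234000000 = 3.23932 μs.
Transmission budget = 4.42 − 3.23932 = 1.18068 μs.
R ≥ L / t_tx = 760 bits / 1.18068e-06 s = 644 Mbps.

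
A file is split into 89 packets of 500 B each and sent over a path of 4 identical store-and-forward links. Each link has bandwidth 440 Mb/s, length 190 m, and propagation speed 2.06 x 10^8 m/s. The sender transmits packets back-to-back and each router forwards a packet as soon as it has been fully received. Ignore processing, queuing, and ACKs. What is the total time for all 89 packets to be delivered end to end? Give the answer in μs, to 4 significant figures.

Per-hop transmission t_tx = L/R = 4000/440000000 = 9.09091 μs.
Per-hop propagation t_prop = 190/206000000 = 0.92233 μs.
Pipeline fill: first packet needs 4·t_tx to clear all hops; remaining 88 packets each add one t_tx.
Total = (4+89-1)·t_tx + 4·t_prop = 92·9.09091 + 4·0.92233 = 840.1 μs.

840.1 μs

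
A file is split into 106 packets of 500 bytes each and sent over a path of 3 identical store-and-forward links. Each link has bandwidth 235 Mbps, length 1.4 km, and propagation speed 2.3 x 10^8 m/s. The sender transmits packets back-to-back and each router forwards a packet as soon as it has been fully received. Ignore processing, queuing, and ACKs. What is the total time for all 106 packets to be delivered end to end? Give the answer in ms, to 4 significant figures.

1.857 ms

Per-hop transmission t_tx = L/R = 4000/235000000 = 0.0170213 ms.
Per-hop propagation t_prop = 1400/2.3e+08 = 0.00608696 ms.
Pipeline fill: first packet needs 3·t_tx to clear all hops; remaining 105 packets each add one t_tx.
Total = (3+106-1)·t_tx + 3·t_prop = 108·0.0170213 + 3·0.00608696 = 1.857 ms.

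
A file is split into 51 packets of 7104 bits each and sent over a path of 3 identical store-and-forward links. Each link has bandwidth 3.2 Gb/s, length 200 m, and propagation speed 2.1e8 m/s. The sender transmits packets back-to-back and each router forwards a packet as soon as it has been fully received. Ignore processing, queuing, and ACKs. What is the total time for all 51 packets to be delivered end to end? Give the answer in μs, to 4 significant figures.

120.5 μs

Per-hop transmission t_tx = L/R = 7104/3200000000 = 2.22 μs.
Per-hop propagation t_prop = 200/210000000 = 0.952381 μs.
Pipeline fill: first packet needs 3·t_tx to clear all hops; remaining 50 packets each add one t_tx.
Total = (3+51-1)·t_tx + 3·t_prop = 53·2.22 + 3·0.952381 = 120.5 μs.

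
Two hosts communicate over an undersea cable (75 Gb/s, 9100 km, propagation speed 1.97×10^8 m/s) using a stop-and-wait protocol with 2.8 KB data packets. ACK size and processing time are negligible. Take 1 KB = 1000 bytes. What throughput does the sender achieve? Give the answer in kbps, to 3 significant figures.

t_tx = L/R = 22400/75000000000 = 2.98667e-07 s.
t_prop = 9100000/197000000 = 0.0461929 s; RTT = 0.0923858 s.
Cycle = t_tx + RTT = 0.0923861 s.
Throughput = L / cycle = 22400 / 0.0923861 = 242 kbps.

242 kbps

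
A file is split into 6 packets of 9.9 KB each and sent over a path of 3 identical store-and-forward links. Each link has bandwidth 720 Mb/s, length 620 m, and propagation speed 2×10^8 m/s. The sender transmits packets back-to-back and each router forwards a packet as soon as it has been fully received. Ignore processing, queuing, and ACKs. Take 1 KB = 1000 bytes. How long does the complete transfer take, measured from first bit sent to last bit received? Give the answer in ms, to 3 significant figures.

Per-hop transmission t_tx = L/R = 79200/720000000 = 0.11 ms.
Per-hop propagation t_prop = 620/200000000 = 0.0031 ms.
Pipeline fill: first packet needs 3·t_tx to clear all hops; remaining 5 packets each add one t_tx.
Total = (3+6-1)·t_tx + 3·t_prop = 8·0.11 + 3·0.0031 = 0.889 ms.

0.889 ms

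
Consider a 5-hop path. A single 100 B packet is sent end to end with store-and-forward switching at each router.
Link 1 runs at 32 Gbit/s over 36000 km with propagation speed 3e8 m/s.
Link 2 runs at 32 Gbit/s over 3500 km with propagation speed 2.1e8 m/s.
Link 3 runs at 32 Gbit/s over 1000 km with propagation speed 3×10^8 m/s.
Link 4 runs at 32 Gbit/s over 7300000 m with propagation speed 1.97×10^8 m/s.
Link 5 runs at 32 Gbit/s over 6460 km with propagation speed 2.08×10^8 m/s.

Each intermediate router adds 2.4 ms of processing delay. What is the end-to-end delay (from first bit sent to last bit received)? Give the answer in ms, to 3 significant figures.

218 ms

L = 100 × 8 = 800 bits.
Transmission delay per hop = L/R = 800/32000000000 = 2.5e-05 ms; 5 hops → 0.000125 ms.
Propagation delays (d/s per hop): 120, 16.6667, 3.33333, 37.0558, 31.0577 ms; sum = 208.114 ms.
Processing at 4 router(s): 4 × 2.4 ms = 9.6 ms.
End-to-end = 218 ms.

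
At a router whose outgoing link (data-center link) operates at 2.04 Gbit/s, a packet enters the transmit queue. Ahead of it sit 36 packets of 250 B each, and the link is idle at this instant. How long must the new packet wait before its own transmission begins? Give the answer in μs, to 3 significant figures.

Each queued packet: L/R = 2000/2040000000 = 0.980392 μs.
36 queued → 35.2941 μs.
Queuing delay = 35.3 μs.

35.3 μs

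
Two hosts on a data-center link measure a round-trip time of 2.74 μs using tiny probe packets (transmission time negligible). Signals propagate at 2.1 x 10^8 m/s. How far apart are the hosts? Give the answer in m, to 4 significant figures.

One-way propagation = RTT/2 = 1.37 μs.
d = s × t = 210000000 × 1.37e-06 = 287.7 m.

287.7 m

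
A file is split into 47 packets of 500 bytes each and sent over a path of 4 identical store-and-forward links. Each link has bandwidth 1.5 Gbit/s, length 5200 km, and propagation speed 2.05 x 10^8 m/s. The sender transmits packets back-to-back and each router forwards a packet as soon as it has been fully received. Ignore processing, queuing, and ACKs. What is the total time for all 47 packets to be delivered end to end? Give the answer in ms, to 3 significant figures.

Per-hop transmission t_tx = L/R = 4000/1500000000 = 0.00266667 ms.
Per-hop propagation t_prop = 5200000/2.05e+08 = 25.3659 ms.
Pipeline fill: first packet needs 4·t_tx to clear all hops; remaining 46 packets each add one t_tx.
Total = (4+47-1)·t_tx + 4·t_prop = 50·0.00266667 + 4·25.3659 = 102 ms.

102 ms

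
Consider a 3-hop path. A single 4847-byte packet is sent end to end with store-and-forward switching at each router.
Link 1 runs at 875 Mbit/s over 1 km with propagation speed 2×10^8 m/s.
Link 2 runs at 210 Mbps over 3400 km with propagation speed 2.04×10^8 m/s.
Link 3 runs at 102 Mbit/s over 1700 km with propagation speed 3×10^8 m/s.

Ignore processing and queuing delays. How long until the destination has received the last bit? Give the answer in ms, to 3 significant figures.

22.9 ms

L = 4847 × 8 = 38776 bits.
Transmission delays (L/R per hop): 0.0443154, 0.184648, 0.380157 ms; sum = 0.60912 ms.
Propagation delays (d/s per hop): 0.005, 16.6667, 5.66667 ms; sum = 22.3383 ms.
End-to-end = 22.9 ms.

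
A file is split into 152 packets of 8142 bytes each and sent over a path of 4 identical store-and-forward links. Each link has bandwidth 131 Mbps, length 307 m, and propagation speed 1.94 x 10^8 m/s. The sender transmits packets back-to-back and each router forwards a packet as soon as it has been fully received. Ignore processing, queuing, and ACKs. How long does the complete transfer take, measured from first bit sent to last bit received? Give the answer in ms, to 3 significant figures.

77.1 ms

Per-hop transmission t_tx = L/R = 65136/131000000 = 0.497221 ms.
Per-hop propagation t_prop = 307/194000000 = 0.00158247 ms.
Pipeline fill: first packet needs 4·t_tx to clear all hops; remaining 151 packets each add one t_tx.
Total = (4+152-1)·t_tx + 4·t_prop = 155·0.497221 + 4·0.00158247 = 77.1 ms.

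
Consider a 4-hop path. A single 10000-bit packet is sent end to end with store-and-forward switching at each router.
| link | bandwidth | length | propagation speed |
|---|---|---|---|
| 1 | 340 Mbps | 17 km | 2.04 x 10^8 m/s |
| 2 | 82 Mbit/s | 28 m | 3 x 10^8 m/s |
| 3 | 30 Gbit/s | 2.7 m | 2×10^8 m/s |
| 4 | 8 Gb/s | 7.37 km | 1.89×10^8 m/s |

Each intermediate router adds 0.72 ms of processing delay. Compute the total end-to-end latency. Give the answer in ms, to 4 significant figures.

Transmission delays (L/R per hop): 0.0294118, 0.121951, 0.000333333, 0.00125 ms; sum = 0.152946 ms.
Propagation delays (d/s per hop): 0.0833333, 9.33333e-05, 1.35e-05, 0.0389947 ms; sum = 0.122435 ms.
Processing at 3 router(s): 3 × 0.72 ms = 2.16 ms.
End-to-end = 2.435 ms.

2.435 ms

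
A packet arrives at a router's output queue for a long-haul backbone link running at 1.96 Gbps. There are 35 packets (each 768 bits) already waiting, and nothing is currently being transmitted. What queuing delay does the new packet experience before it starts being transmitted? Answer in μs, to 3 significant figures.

Each queued packet: L/R = 768/1960000000 = 0.391837 μs.
35 queued → 13.7143 μs.
Queuing delay = 13.7 μs.

13.7 μs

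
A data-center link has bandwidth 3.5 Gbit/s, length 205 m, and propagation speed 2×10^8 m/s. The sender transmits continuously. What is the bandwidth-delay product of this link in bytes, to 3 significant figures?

448 bytes

Propagation delay = 205 / 200000000 = 1.025e-06 s.
BDP = R × t_prop = 3500000000 × 1.025e-06 = 3587.5 bits.
In bytes: 3587.5/8 = 448 bytes.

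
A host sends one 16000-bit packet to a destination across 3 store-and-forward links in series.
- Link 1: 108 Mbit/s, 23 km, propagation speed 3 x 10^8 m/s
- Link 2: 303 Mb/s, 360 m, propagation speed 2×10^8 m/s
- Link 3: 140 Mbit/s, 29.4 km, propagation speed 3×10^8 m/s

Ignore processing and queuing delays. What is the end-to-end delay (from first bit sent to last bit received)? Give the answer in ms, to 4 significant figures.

0.4917 ms

Transmission delays (L/R per hop): 0.148148, 0.0528053, 0.114286 ms; sum = 0.315239 ms.
Propagation delays (d/s per hop): 0.0766667, 0.0018, 0.098 ms; sum = 0.176467 ms.
End-to-end = 0.4917 ms.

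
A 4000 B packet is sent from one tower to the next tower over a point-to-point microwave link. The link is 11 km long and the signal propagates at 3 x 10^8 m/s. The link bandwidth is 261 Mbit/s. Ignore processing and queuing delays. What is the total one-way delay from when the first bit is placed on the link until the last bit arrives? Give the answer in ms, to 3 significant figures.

L = 4000 × 8 = 32000 bits.
Transmission delay = L/R = 32000 / 261000000 = 0.122605 ms.
Propagation delay = d/s = 11000 m / 300000000 m/s = 0.0366667 ms.
Total = 0.159 ms.

0.159 ms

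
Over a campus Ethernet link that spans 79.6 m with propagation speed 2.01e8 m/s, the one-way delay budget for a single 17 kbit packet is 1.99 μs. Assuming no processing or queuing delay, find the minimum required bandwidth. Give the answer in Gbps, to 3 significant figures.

Propagation delay = 79.6 / 2.01e+08 = 0.39602 μs.
Transmission budget = 1.99 − 0.39602 = 1.59398 μs.
R ≥ L / t_tx = 17000 bits / 1.59398e-06 s = 10.7 Gbps.

10.7 Gbps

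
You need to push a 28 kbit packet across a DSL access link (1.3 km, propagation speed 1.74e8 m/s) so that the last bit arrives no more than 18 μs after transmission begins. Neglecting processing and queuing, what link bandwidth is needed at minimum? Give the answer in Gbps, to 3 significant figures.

2.66 Gbps

Propagation delay = 1300 / 174000000 = 7.47126 μs.
Transmission budget = 18 − 7.47126 = 10.5287 μs.
R ≥ L / t_tx = 28000 bits / 1.05287e-05 s = 2.66 Gbps.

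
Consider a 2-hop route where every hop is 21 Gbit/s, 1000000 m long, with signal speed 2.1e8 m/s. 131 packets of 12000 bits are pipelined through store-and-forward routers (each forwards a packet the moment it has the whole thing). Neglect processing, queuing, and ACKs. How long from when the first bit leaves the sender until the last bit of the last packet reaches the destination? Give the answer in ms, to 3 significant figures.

Per-hop transmission t_tx = L/R = 12000/21000000000 = 0.000571429 ms.
Per-hop propagation t_prop = 1000000/210000000 = 4.7619 ms.
Pipeline fill: first packet needs 2·t_tx to clear all hops; remaining 130 packets each add one t_tx.
Total = (2+131-1)·t_tx + 2·t_prop = 132·0.000571429 + 2·4.7619 = 9.60 ms.

9.60 ms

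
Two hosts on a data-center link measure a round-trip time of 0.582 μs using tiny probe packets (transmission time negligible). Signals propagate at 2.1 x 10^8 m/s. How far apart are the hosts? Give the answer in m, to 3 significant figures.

One-way propagation = RTT/2 = 0.291 μs.
d = s × t = 210000000 × 2.91e-07 = 61.1 m.

61.1 m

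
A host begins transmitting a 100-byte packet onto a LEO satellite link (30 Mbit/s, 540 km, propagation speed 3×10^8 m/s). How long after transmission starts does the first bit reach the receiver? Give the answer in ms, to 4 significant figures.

First bit experiences only propagation delay: d/s = 540000/300000000 = 1.800 ms.

1.800 ms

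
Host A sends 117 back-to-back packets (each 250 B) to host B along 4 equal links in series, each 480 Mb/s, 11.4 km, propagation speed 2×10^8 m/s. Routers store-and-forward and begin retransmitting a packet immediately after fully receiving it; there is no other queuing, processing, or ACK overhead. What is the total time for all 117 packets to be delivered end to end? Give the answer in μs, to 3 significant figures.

728 μs

Per-hop transmission t_tx = L/R = 2000/480000000 = 4.16667 μs.
Per-hop propagation t_prop = 11400/200000000 = 57 μs.
Pipeline fill: first packet needs 4·t_tx to clear all hops; remaining 116 packets each add one t_tx.
Total = (4+117-1)·t_tx + 4·t_prop = 120·4.16667 + 4·57 = 728 μs.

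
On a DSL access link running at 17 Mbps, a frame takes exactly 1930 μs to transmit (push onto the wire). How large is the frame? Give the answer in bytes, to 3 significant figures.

L = R × t_tx = 17000000 b/s × 0.00193 s = 32810 bits.
In bytes: 32810 / 8 = 4100 bytes.

4100 bytes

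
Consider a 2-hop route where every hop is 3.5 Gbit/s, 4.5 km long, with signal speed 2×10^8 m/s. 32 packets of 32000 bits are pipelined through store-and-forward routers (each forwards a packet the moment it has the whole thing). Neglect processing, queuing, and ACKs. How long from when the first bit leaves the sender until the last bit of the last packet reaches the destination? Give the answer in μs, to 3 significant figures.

347 μs

Per-hop transmission t_tx = L/R = 32000/3500000000 = 9.14286 μs.
Per-hop propagation t_prop = 4500/200000000 = 22.5 μs.
Pipeline fill: first packet needs 2·t_tx to clear all hops; remaining 31 packets each add one t_tx.
Total = (2+32-1)·t_tx + 2·t_prop = 33·9.14286 + 2·22.5 = 347 μs.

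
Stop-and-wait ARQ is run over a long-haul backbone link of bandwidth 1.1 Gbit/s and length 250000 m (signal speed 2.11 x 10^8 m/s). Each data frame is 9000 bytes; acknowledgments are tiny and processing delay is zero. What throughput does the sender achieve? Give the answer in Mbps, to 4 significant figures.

29.57 Mbps

t_tx = L/R = 72000/1100000000 = 6.54545e-05 s.
t_prop = 250000/211000000 = 0.00118483 s; RTT = 0.00236967 s.
Cycle = t_tx + RTT = 0.00243512 s.
Throughput = L / cycle = 72000 / 0.00243512 = 29.57 Mbps.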